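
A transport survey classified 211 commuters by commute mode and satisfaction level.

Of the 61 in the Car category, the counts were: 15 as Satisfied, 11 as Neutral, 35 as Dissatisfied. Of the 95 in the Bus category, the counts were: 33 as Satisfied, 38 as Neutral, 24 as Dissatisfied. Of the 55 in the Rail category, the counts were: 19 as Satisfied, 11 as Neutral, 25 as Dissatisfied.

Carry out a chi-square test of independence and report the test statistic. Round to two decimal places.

19.77

Row totals: 61, 95, 55. Column totals: 67, 60, 84. Grand total N = 211.
Expected counts (row total × column total / N):
  Car, Satisfied: 61×67/211 = 19.370
  Car, Neutral: 61×60/211 = 17.346
  Car, Dissatisfied: 61×84/211 = 24.284
  Bus, Satisfied: 95×67/211 = 30.166
  Bus, Neutral: 95×60/211 = 27.014
  Bus, Dissatisfied: 95×84/211 = 37.820
  Rail, Satisfied: 55×67/211 = 17.464
  Rail, Neutral: 55×60/211 = 15.640
  Rail, Dissatisfied: 55×84/211 = 21.896
Contributions (O − E)²/E:
  (15 − 19.370)²/19.370 = 0.9859
  (11 − 17.346)²/17.346 = 2.3217
  (35 − 24.284)²/24.284 = 4.7287
  (33 − 30.166)²/30.166 = 0.2662
  (38 − 27.014)²/27.014 = 4.4678
  (24 − 37.820)²/37.820 = 5.0500
  (19 − 17.464)²/17.464 = 0.1351
  (11 − 15.640)²/15.640 = 1.3766
  (25 − 21.896)²/21.896 = 0.4400
χ² = 0.9859 + 2.3217 + 4.7287 + 0.2662 + 4.4678 + 5.0500 + 0.1351 + 1.3766 + 0.4400 = 19.77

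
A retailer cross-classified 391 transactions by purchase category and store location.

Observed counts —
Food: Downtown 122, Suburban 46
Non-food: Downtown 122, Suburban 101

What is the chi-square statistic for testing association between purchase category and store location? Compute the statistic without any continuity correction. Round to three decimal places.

13.101

Row totals: 168, 223. Column totals: 244, 147. Grand total N = 391.
Expected counts (row total × column total / N):
  Food, Downtown: 168×244/391 = 104.8389
  Food, Suburban: 168×147/391 = 63.1611
  Non-food, Downtown: 223×244/391 = 139.1611
  Non-food, Suburban: 223×147/391 = 83.8389
Contributions (O − E)²/E:
  (122 − 104.8389)²/104.8389 = 2.8091
  (46 − 63.1611)²/63.1611 = 4.6627
  (122 − 139.1611)²/139.1611 = 2.1163
  (101 − 83.8389)²/83.8389 = 3.5127
χ² = 2.8091 + 4.6627 + 2.1163 + 3.5127 = 13.101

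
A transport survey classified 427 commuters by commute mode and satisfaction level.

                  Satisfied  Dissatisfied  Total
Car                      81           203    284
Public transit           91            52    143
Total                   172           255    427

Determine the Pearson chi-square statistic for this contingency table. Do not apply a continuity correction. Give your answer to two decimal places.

Grand total N = 427.
Expected counts (row total × column total / N):
  Car, Satisfied: 284×172/427 = 114.398
  Car, Dissatisfied: 284×255/427 = 169.602
  Public transit, Satisfied: 143×172/427 = 57.602
  Public transit, Dissatisfied: 143×255/427 = 85.398
Contributions (O − E)²/E:
  (81 − 114.398)²/114.398 = 9.7504
  (203 − 169.602)²/169.602 = 6.5767
  (91 − 57.602)²/57.602 = 19.3644
  (52 − 85.398)²/85.398 = 13.0615
χ² = 9.7504 + 6.5767 + 19.3644 + 13.0615 = 48.75

48.75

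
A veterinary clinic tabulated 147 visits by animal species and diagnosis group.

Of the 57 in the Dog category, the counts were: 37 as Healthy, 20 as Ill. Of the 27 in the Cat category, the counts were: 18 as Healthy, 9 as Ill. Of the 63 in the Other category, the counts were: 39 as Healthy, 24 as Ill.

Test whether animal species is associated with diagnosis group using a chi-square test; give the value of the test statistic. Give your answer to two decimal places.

0.22

Row totals: 57, 27, 63. Column totals: 94, 53. Grand total N = 147.
Expected counts (row total × column total / N):
  Dog, Healthy: 57×94/147 = 36.449
  Dog, Ill: 57×53/147 = 20.551
  Cat, Healthy: 27×94/147 = 17.265
  Cat, Ill: 27×53/147 = 9.735
  Other, Healthy: 63×94/147 = 40.286
  Other, Ill: 63×53/147 = 22.714
Contributions (O − E)²/E:
  (37 − 36.449)²/36.449 = 0.0083
  (20 − 20.551)²/20.551 = 0.0148
  (18 − 17.265)²/17.265 = 0.0313
  (9 − 9.735)²/9.735 = 0.0555
  (39 − 40.286)²/40.286 = 0.0411
  (24 − 22.714)²/22.714 = 0.0728
χ² = 0.0083 + 0.0148 + 0.0313 + 0.0555 + 0.0411 + 0.0728 = 0.22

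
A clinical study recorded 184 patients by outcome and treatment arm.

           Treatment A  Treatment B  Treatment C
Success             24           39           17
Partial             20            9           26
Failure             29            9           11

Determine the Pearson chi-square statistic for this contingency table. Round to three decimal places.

Row totals: 80, 55, 49. Column totals: 73, 57, 54. Grand total N = 184.
Expected counts (row total × column total / N):
  Success, Treatment A: 80×73/184 = 31.7391
  Success, Treatment B: 80×57/184 = 24.7826
  Success, Treatment C: 80×54/184 = 23.4783
  Partial, Treatment A: 55×73/184 = 21.8207
  Partial, Treatment B: 55×57/184 = 17.0380
  Partial, Treatment C: 55×54/184 = 16.1413
  Failure, Treatment A: 49×73/184 = 19.4402
  Failure, Treatment B: 49×57/184 = 15.1793
  Failure, Treatment C: 49×54/184 = 14.3804
Contributions (O − E)²/E:
  (24 − 31.7391)²/31.7391 = 1.8871
  (39 − 24.7826)²/24.7826 = 8.1563
  (17 − 23.4783)²/23.4783 = 1.7875
  (20 − 21.8207)²/21.8207 = 0.1519
  (9 − 17.0380)²/17.0380 = 3.7921
  (26 − 16.1413)²/16.1413 = 6.0214
  (29 − 19.4402)²/19.4402 = 4.7011
  (9 − 15.1793)²/15.1793 = 2.5155
  (11 − 14.3804)²/14.3804 = 0.7946
χ² = 1.8871 + 8.1563 + 1.7875 + 0.1519 + 3.7921 + 6.0214 + 4.7011 + 2.5155 + 0.7946 = 29.808

29.808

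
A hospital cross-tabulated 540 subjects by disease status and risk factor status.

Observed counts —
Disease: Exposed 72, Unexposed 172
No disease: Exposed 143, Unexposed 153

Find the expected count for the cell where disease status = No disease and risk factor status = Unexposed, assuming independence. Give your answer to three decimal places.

Row total (No disease) = 296; column total (Unexposed) = 325; grand total N = 540.
Expected count = (row total × column total) / N = 296 × 325 / 540 = 178.148.

178.148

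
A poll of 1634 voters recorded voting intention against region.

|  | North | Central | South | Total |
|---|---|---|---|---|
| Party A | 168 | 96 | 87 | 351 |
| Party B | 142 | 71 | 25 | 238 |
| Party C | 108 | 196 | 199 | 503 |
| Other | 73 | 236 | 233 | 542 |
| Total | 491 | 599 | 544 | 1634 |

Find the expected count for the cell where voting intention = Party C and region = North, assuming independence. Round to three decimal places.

Row total (Party C) = 503; column total (North) = 491; grand total N = 1634.
Expected count = (row total × column total) / N = 503 × 491 / 1634 = 151.146.

151.146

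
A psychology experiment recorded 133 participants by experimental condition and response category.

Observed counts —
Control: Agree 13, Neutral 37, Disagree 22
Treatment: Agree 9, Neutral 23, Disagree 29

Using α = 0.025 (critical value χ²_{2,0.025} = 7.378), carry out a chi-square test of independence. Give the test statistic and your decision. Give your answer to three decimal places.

Row totals: 72, 61. Column totals: 22, 60, 51. Grand total N = 133.
Expected counts (row total × column total / N):
  Control, Agree: 72×22/133 = 11.9098
  Control, Neutral: 72×60/133 = 32.4812
  Control, Disagree: 72×51/133 = 27.6090
  Treatment, Agree: 61×22/133 = 10.0902
  Treatment, Neutral: 61×60/133 = 27.5188
  Treatment, Disagree: 61×51/133 = 23.3910
Contributions (O − E)²/E:
  (13 − 11.9098)²/11.9098 = 0.0998
  (37 − 32.4812)²/32.4812 = 0.6287
  (22 − 27.6090)²/27.6090 = 1.1395
  (9 − 10.0902)²/10.0902 = 0.1178
  (23 − 27.5188)²/27.5188 = 0.7420
  (29 − 23.3910)²/23.3910 = 1.3450
χ² = 0.0998 + 0.6287 + 1.1395 + 0.1178 + 0.7420 + 1.3450 = 4.073
df = (2−1)(3−1) = 2. Since 4.073 < 7.378, fail to reject the null hypothesis of independence at α = 0.025.

4.073; fail to reject H₀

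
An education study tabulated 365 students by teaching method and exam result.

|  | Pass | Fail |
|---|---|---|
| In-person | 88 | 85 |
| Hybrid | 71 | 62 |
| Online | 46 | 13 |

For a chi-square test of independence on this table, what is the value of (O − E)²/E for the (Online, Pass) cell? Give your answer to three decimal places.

Row total (Online) = 59; column total (Pass) = 205; N = 365.
Expected count E = 59 × 205 / 365 = 33.1370.
Contribution = (O − E)²/E = (46 − 33.1370)² / 33.1370 = 4.993.

4.993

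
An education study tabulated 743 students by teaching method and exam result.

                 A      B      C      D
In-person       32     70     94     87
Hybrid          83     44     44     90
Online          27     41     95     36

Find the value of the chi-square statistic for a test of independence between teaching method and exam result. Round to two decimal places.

84.36

Row totals: 283, 261, 199. Column totals: 142, 155, 233, 213. Grand total N = 743.
Expected counts (row total × column total / N):
  In-person, A: 283×142/743 = 54.086
  In-person, B: 283×155/743 = 59.038
  In-person, C: 283×233/743 = 88.747
  In-person, D: 283×213/743 = 81.129
  Hybrid, A: 261×142/743 = 49.882
  Hybrid, B: 261×155/743 = 54.448
  Hybrid, C: 261×233/743 = 81.848
  Hybrid, D: 261×213/743 = 74.822
  Online, A: 199×142/743 = 38.032
  Online, B: 199×155/743 = 41.514
  Online, C: 199×233/743 = 62.405
  Online, D: 199×213/743 = 57.048
Contributions (O − E)²/E:
  (32 − 54.086)²/54.086 = 9.0188
  (70 − 59.038)²/59.038 = 2.0354
  (94 − 88.747)²/88.747 = 0.3109
  (87 − 81.129)²/81.129 = 0.4249
  (83 − 49.882)²/49.882 = 21.9879
  (44 − 54.448)²/54.448 = 2.0049
  (44 − 81.848)²/81.848 = 17.5016
  (90 − 74.822)²/74.822 = 3.0789
  (27 − 38.032)²/38.032 = 3.2001
  (41 − 41.514)²/41.514 = 0.0064
  (95 − 62.405)²/62.405 = 17.0248
  (36 − 57.048)²/57.048 = 7.7657
χ² = 9.0188 + 2.0354 + 0.3109 + 0.4249 + 21.9879 + 2.0049 + 17.5016 + 3.0789 + 3.2001 + 0.0064 + 17.0248 + 7.7657 = 84.36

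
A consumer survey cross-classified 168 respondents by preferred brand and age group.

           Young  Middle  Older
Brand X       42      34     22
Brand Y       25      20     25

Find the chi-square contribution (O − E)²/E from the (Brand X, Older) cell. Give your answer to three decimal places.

1.070

Row total (Brand X) = 98; column total (Older) = 47; N = 168.
Expected count E = 98 × 47 / 168 = 27.4167.
Contribution = (O − E)²/E = (22 − 27.4167)² / 27.4167 = 1.070.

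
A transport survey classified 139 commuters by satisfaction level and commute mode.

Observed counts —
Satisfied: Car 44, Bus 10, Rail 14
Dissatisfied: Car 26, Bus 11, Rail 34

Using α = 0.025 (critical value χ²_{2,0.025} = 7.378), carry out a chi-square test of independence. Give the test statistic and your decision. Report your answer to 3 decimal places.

12.951; reject H₀

Row totals: 68, 71. Column totals: 70, 21, 48. Grand total N = 139.
Expected counts (row total × column total / N):
  Satisfied, Car: 68×70/139 = 34.2446
  Satisfied, Bus: 68×21/139 = 10.2734
  Satisfied, Rail: 68×48/139 = 23.4820
  Dissatisfied, Car: 71×70/139 = 35.7554
  Dissatisfied, Bus: 71×21/139 = 10.7266
  Dissatisfied, Rail: 71×48/139 = 24.5180
Contributions (O − E)²/E:
  (44 − 34.2446)²/34.2446 = 2.7791
  (10 − 10.2734)²/10.2734 = 0.0073
  (14 − 23.4820)²/23.4820 = 3.8288
  (26 − 35.7554)²/35.7554 = 2.6616
  (11 − 10.7266)²/10.7266 = 0.0070
  (34 − 24.5180)²/24.5180 = 3.6670
χ² = 2.7791 + 0.0073 + 3.8288 + 2.6616 + 0.0070 + 3.6670 = 12.951
df = (2−1)(3−1) = 2. Since 12.951 > 7.378, reject the null hypothesis of independence at α = 0.025.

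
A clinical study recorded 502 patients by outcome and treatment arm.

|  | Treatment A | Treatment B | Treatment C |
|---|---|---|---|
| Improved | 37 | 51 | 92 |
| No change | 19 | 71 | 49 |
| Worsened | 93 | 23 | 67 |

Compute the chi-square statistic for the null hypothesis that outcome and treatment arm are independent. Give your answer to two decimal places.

Row totals: 180, 139, 183. Column totals: 149, 145, 208. Grand total N = 502.
Expected counts (row total × column total / N):
  Improved, Treatment A: 180×149/502 = 53.4263
  Improved, Treatment B: 180×145/502 = 51.9920
  Improved, Treatment C: 180×208/502 = 74.5817
  No change, Treatment A: 139×149/502 = 41.2570
  No change, Treatment B: 139×145/502 = 40.1494
  No change, Treatment C: 139×208/502 = 57.5936
  Worsened, Treatment A: 183×149/502 = 54.3167
  Worsened, Treatment B: 183×145/502 = 52.8586
  Worsened, Treatment C: 183×208/502 = 75.8247
Contributions (O − E)²/E:
  (37 − 53.4263)²/53.4263 = 5.0504
  (51 − 51.9920)²/51.9920 = 0.0189
  (92 − 74.5817)²/74.5817 = 4.0680
  (19 − 41.2570)²/41.2570 = 12.0070
  (71 − 40.1494)²/40.1494 = 23.7054
  (49 − 57.5936)²/57.5936 = 1.2823
  (93 − 54.3167)²/54.3167 = 27.5495
  (23 − 52.8586)²/52.8586 = 16.8664
  (67 − 75.8247)²/75.8247 = 1.0270
χ² = 5.0504 + 0.0189 + 4.0680 + 12.0070 + 23.7054 + 1.2823 + 27.5495 + 16.8664 + 1.0270 = 91.57

91.57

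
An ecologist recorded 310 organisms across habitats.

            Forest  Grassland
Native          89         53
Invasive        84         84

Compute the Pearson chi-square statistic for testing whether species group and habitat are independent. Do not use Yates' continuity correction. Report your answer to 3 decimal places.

Row totals: 142, 168. Column totals: 173, 137. Grand total N = 310.
Expected counts (row total × column total / N):
  Native, Forest: 142×173/310 = 79.2452
  Native, Grassland: 142×137/310 = 62.7548
  Invasive, Forest: 168×173/310 = 93.7548
  Invasive, Grassland: 168×137/310 = 74.2452
Contributions (O − E)²/E:
  (89 − 79.2452)²/79.2452 = 1.2008
  (53 − 62.7548)²/62.7548 = 1.5163
  (84 − 93.7548)²/93.7548 = 1.0149
  (84 − 74.2452)²/74.2452 = 1.2816
χ² = 1.2008 + 1.5163 + 1.0149 + 1.2816 = 5.014

5.014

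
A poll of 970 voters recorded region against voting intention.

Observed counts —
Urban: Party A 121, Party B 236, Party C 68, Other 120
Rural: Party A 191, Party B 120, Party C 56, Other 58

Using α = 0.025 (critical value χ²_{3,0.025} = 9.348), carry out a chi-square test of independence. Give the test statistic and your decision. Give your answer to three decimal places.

Row totals: 545, 425. Column totals: 312, 356, 124, 178. Grand total N = 970.
Expected counts (row total × column total / N):
  Urban, Party A: 545×312/970 = 175.2990
  Urban, Party B: 545×356/970 = 200.0206
  Urban, Party C: 545×124/970 = 69.6701
  Urban, Other: 545×178/970 = 100.0103
  Rural, Party A: 425×312/970 = 136.7010
  Rural, Party B: 425×356/970 = 155.9794
  Rural, Party C: 425×124/970 = 54.3299
  Rural, Other: 425×178/970 = 77.9897
Contributions (O − E)²/E:
  (121 − 175.2990)²/175.2990 = 16.8192
  (236 − 200.0206)²/200.0206 = 6.4719
  (68 − 69.6701)²/69.6701 = 0.0400
  (120 − 100.0103)²/100.0103 = 3.9955
  (191 − 136.7010)²/136.7010 = 21.5681
  (120 − 155.9794)²/155.9794 = 8.2993
  (56 − 54.3299)²/54.3299 = 0.0513
  (58 − 77.9897)²/77.9897 = 5.1236
χ² = 16.8192 + 6.4719 + 0.0400 + 3.9955 + 21.5681 + 8.2993 + 0.0513 + 5.1236 = 62.369
df = (2−1)(4−1) = 3. Since 62.369 > 9.348, reject the null hypothesis of independence at α = 0.025.

62.369; reject H₀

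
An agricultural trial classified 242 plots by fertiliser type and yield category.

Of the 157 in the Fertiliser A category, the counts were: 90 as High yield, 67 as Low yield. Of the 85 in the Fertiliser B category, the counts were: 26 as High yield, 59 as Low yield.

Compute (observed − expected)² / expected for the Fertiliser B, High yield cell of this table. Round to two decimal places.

Row total (Fertiliser B) = 85; column total (High yield) = 116; N = 242.
Expected count E = 85 × 116 / 242 = 40.7438.
Contribution = (O − E)²/E = (26 − 40.7438)² / 40.7438 = 5.34.

5.34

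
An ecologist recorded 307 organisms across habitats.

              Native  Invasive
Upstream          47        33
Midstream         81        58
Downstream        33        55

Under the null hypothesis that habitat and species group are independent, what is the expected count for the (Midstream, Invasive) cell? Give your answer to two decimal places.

Row total (Midstream) = 139; column total (Invasive) = 146; grand total N = 307.
Expected count = (row total × column total) / N = 139 × 146 / 307 = 66.10.

66.10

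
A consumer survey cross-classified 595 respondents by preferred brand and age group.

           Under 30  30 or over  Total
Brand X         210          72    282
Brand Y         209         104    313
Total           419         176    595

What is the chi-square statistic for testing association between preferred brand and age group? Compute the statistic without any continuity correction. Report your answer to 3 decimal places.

Grand total N = 595.
Expected counts (row total × column total / N):
  Brand X, Under 30: 282×419/595 = 198.5849
  Brand X, 30 or over: 282×176/595 = 83.4151
  Brand Y, Under 30: 313×419/595 = 220.4151
  Brand Y, 30 or over: 313×176/595 = 92.5849
Contributions (O − E)²/E:
  (210 − 198.5849)²/198.5849 = 0.6562
  (72 − 83.4151)²/83.4151 = 1.5621
  (209 − 220.4151)²/220.4151 = 0.5912
  (104 − 92.5849)²/92.5849 = 1.4074
χ² = 0.6562 + 1.5621 + 0.5912 + 1.4074 = 4.217

4.217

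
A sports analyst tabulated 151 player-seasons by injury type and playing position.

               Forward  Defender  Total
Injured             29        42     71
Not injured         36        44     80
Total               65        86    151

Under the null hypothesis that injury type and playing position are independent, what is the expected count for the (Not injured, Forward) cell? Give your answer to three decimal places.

34.437

Row total (Not injured) = 80; column total (Forward) = 65; grand total N = 151.
Expected count = (row total × column total) / N = 80 × 65 / 151 = 34.437.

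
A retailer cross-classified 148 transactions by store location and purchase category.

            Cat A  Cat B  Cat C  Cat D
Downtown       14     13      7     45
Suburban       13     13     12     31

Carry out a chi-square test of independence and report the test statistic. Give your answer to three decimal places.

3.271

Row totals: 79, 69. Column totals: 27, 26, 19, 76. Grand total N = 148.
Expected counts (row total × column total / N):
  Downtown, Cat A: 79×27/148 = 14.4122
  Downtown, Cat B: 79×26/148 = 13.8784
  Downtown, Cat C: 79×19/148 = 10.1419
  Downtown, Cat D: 79×76/148 = 40.5676
  Suburban, Cat A: 69×27/148 = 12.5878
  Suburban, Cat B: 69×26/148 = 12.1216
  Suburban, Cat C: 69×19/148 = 8.8581
  Suburban, Cat D: 69×76/148 = 35.4324
Contributions (O − E)²/E:
  (14 − 14.4122)²/14.4122 = 0.0118
  (13 − 13.8784)²/13.8784 = 0.0556
  (7 − 10.1419)²/10.1419 = 0.9733
  (45 − 40.5676)²/40.5676 = 0.4843
  (13 − 12.5878)²/12.5878 = 0.0135
  (13 − 12.1216)²/12.1216 = 0.0637
  (12 − 8.8581)²/8.8581 = 1.1144
  (31 − 35.4324)²/35.4324 = 0.5545
χ² = 0.0118 + 0.0556 + 0.9733 + 0.4843 + 0.0135 + 0.0637 + 1.1144 + 0.5545 = 3.271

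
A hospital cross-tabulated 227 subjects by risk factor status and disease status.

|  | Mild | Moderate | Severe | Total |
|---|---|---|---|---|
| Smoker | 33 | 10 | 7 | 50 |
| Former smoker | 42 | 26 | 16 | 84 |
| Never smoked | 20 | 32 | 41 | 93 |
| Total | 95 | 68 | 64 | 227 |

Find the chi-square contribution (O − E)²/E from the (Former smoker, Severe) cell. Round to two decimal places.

Row total (Former smoker) = 84; column total (Severe) = 64; N = 227.
Expected count E = 84 × 64 / 227 = 23.683.
Contribution = (O − E)²/E = (16 − 23.683)² / 23.683 = 2.49.

2.49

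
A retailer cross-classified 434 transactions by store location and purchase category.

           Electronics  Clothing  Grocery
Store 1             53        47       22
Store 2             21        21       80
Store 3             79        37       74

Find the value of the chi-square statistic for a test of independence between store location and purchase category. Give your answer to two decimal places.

64.52

Row totals: 122, 122, 190. Column totals: 153, 105, 176. Grand total N = 434.
Expected counts (row total × column total / N):
  Store 1, Electronics: 122×153/434 = 43.009
  Store 1, Clothing: 122×105/434 = 29.516
  Store 1, Grocery: 122×176/434 = 49.475
  Store 2, Electronics: 122×153/434 = 43.009
  Store 2, Clothing: 122×105/434 = 29.516
  Store 2, Grocery: 122×176/434 = 49.475
  Store 3, Electronics: 190×153/434 = 66.982
  Store 3, Clothing: 190×105/434 = 45.968
  Store 3, Grocery: 190×176/434 = 77.051
Contributions (O − E)²/E:
  (53 − 43.009)²/43.009 = 2.3209
  (47 − 29.516)²/29.516 = 10.3568
  (22 − 49.475)²/49.475 = 15.2577
  (21 − 43.009)²/43.009 = 11.2627
  (21 − 29.516)²/29.516 = 2.4570
  (80 − 49.475)²/49.475 = 18.8333
  (79 − 66.982)²/66.982 = 2.1563
  (37 − 45.968)²/45.968 = 1.7496
  (74 − 77.051)²/77.051 = 0.1208
χ² = 2.3209 + 10.3568 + 15.2577 + 11.2627 + 2.4570 + 18.8333 + 2.1563 + 1.7496 + 0.1208 = 64.52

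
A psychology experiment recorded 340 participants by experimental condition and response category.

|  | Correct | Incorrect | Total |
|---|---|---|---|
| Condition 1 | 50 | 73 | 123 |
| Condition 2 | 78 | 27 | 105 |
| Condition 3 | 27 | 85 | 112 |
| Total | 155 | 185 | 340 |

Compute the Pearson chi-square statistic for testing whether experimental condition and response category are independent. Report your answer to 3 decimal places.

Grand total N = 340.
Expected counts (row total × column total / N):
  Condition 1, Correct: 123×155/340 = 56.0735
  Condition 1, Incorrect: 123×185/340 = 66.9265
  Condition 2, Correct: 105×155/340 = 47.8676
  Condition 2, Incorrect: 105×185/340 = 57.1324
  Condition 3, Correct: 112×155/340 = 51.0588
  Condition 3, Incorrect: 112×185/340 = 60.9412
Contributions (O − E)²/E:
  (50 − 56.0735)²/56.0735 = 0.6578
  (73 − 66.9265)²/66.9265 = 0.5512
  (78 − 47.8676)²/47.8676 = 18.9682
  (27 − 57.1324)²/57.1324 = 15.8922
  (27 − 51.0588)²/51.0588 = 11.3365
  (85 − 60.9412)²/60.9412 = 9.4981
χ² = 0.6578 + 0.5512 + 18.9682 + 15.8922 + 11.3365 + 9.4981 = 56.904

56.904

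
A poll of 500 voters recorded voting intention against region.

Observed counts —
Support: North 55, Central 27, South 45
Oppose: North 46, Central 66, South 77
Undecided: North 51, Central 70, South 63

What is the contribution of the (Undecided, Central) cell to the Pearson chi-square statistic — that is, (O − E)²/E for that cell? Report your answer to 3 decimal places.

Row total (Undecided) = 184; column total (Central) = 163; N = 500.
Expected count E = 184 × 163 / 500 = 59.9840.
Contribution = (O − E)²/E = (70 − 59.9840)² / 59.9840 = 1.672.

1.672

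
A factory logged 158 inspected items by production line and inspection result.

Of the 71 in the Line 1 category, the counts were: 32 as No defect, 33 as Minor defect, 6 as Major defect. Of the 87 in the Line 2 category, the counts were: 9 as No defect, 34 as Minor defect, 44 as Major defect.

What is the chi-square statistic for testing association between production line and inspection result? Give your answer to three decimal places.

40.593

Row totals: 71, 87. Column totals: 41, 67, 50. Grand total N = 158.
Expected counts (row total × column total / N):
  Line 1, No defect: 71×41/158 = 18.42405
  Line 1, Minor defect: 71×67/158 = 30.10759
  Line 1, Major defect: 71×50/158 = 22.46835
  Line 2, No defect: 87×41/158 = 22.57595
  Line 2, Minor defect: 87×67/158 = 36.89241
  Line 2, Major defect: 87×50/158 = 27.53165
Contributions (O − E)²/E:
  (32 − 18.42405)²/18.42405 = 10.0036
  (33 − 30.10759)²/30.10759 = 0.2779
  (6 − 22.46835)²/22.46835 = 12.0706
  (9 − 22.57595)²/22.57595 = 8.1638
  (34 − 36.89241)²/36.89241 = 0.2268
  (44 − 27.53165)²/27.53165 = 9.8507
χ² = 10.0036 + 0.2779 + 12.0706 + 8.1638 + 0.2268 + 9.8507 = 40.593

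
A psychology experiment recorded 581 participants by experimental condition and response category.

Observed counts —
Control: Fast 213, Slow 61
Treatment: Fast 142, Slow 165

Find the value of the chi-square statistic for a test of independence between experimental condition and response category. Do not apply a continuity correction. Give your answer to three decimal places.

60.379

Row totals: 274, 307. Column totals: 355, 226. Grand total N = 581.
Expected counts (row total × column total / N):
  Control, Fast: 274×355/581 = 167.41824
  Control, Slow: 274×226/581 = 106.58176
  Treatment, Fast: 307×355/581 = 187.58176
  Treatment, Slow: 307×226/581 = 119.41824
Contributions (O − E)²/E:
  (213 − 167.41824)²/167.41824 = 12.4102
  (61 − 106.58176)²/106.58176 = 19.4939
  (142 − 187.58176)²/187.58176 = 11.0762
  (165 − 119.41824)²/119.41824 = 17.3985
χ² = 12.4102 + 19.4939 + 11.0762 + 17.3985 = 60.379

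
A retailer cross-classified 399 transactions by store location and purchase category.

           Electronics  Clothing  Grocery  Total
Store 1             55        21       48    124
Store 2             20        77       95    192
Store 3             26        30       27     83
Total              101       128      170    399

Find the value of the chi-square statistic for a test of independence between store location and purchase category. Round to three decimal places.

Grand total N = 399.
Expected counts (row total × column total / N):
  Store 1, Electronics: 124×101/399 = 31.3885
  Store 1, Clothing: 124×128/399 = 39.7794
  Store 1, Grocery: 124×170/399 = 52.8321
  Store 2, Electronics: 192×101/399 = 48.6015
  Store 2, Clothing: 192×128/399 = 61.5940
  Store 2, Grocery: 192×170/399 = 81.8045
  Store 3, Electronics: 83×101/399 = 21.0100
  Store 3, Clothing: 83×128/399 = 26.6266
  Store 3, Grocery: 83×170/399 = 35.3634
Contributions (O − E)²/E:
  (55 − 31.3885)²/31.3885 = 17.7614
  (21 − 39.7794)²/39.7794 = 8.8655
  (48 − 52.8321)²/52.8321 = 0.4420
  (20 − 48.6015)²/48.6015 = 16.8317
  (77 − 61.5940)²/61.5940 = 3.8534
  (95 − 81.8045)²/81.8045 = 2.1285
  (26 − 21.0100)²/21.0100 = 1.1852
  (30 − 26.6266)²/26.6266 = 0.4274
  (27 − 35.3634)²/35.3634 = 1.9779
χ² = 17.7614 + 8.8655 + 0.4420 + 16.8317 + 3.8534 + 2.1285 + 1.1852 + 0.4274 + 1.9779 = 53.473

53.473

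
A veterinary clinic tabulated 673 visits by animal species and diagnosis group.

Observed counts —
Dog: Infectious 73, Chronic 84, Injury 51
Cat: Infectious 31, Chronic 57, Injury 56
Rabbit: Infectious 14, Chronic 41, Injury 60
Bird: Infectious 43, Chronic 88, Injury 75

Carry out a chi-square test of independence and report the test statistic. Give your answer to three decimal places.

35.903

Row totals: 208, 144, 115, 206. Column totals: 161, 270, 242. Grand total N = 673.
Expected counts (row total × column total / N):
  Dog, Infectious: 208×161/673 = 49.75929
  Dog, Chronic: 208×270/673 = 83.44725
  Dog, Injury: 208×242/673 = 74.79346
  Cat, Infectious: 144×161/673 = 34.44874
  Cat, Chronic: 144×270/673 = 57.77117
  Cat, Injury: 144×242/673 = 51.78009
  Rabbit, Infectious: 115×161/673 = 27.51114
  Rabbit, Chronic: 115×270/673 = 46.13670
  Rabbit, Injury: 115×242/673 = 41.35215
  Bird, Infectious: 206×161/673 = 49.28083
  Bird, Chronic: 206×270/673 = 82.64487
  Bird, Injury: 206×242/673 = 74.07429
Contributions (O − E)²/E:
  (73 − 49.75929)²/49.75929 = 10.8549
  (84 − 83.44725)²/83.44725 = 0.0037
  (51 − 74.79346)²/74.79346 = 7.5692
  (31 − 34.44874)²/34.44874 = 0.3453
  (57 − 57.77117)²/57.77117 = 0.0103
  (56 − 51.78009)²/51.78009 = 0.3439
  (14 − 27.51114)²/27.51114 = 6.6355
  (41 − 46.13670)²/46.13670 = 0.5719
  (60 − 41.35215)²/41.35215 = 8.4093
  (43 − 49.28083)²/49.28083 = 0.8005
  (88 − 82.64487)²/82.64487 = 0.3470
  (75 − 74.07429)²/74.07429 = 0.0116
χ² = 10.8549 + 0.0037 + 7.5692 + 0.3453 + 0.0103 + 0.3439 + 6.6355 + 0.5719 + 8.4093 + 0.8005 + 0.3470 + 0.0116 = 35.903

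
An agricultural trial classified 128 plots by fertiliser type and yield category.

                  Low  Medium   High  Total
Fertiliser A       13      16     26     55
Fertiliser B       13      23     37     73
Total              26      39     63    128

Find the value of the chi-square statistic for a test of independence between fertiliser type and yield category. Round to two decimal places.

Grand total N = 128.
Expected counts (row total × column total / N):
  Fertiliser A, Low: 55×26/128 = 11.172
  Fertiliser A, Medium: 55×39/128 = 16.758
  Fertiliser A, High: 55×63/128 = 27.070
  Fertiliser B, Low: 73×26/128 = 14.828
  Fertiliser B, Medium: 73×39/128 = 22.242
  Fertiliser B, High: 73×63/128 = 35.930
Contributions (O − E)²/E:
  (13 − 11.172)²/11.172 = 0.2991
  (16 − 16.758)²/16.758 = 0.0343
  (26 − 27.070)²/27.070 = 0.0423
  (13 − 14.828)²/14.828 = 0.2254
  (23 − 22.242)²/22.242 = 0.0258
  (37 − 35.930)²/35.930 = 0.0319
χ² = 0.2991 + 0.0343 + 0.0423 + 0.2254 + 0.0258 + 0.0319 = 0.66

0.66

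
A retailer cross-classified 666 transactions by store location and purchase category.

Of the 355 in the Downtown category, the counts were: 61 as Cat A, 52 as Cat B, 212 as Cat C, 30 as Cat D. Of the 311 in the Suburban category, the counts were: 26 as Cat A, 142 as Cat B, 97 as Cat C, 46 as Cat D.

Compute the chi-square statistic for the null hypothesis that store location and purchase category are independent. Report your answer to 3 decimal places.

Row totals: 355, 311. Column totals: 87, 194, 309, 76. Grand total N = 666.
Expected counts (row total × column total / N):
  Downtown, Cat A: 355×87/666 = 46.3739
  Downtown, Cat B: 355×194/666 = 103.4084
  Downtown, Cat C: 355×309/666 = 164.7072
  Downtown, Cat D: 355×76/666 = 40.5105
  Suburban, Cat A: 311×87/666 = 40.6261
  Suburban, Cat B: 311×194/666 = 90.5916
  Suburban, Cat C: 311×309/666 = 144.2928
  Suburban, Cat D: 311×76/666 = 35.4895
Contributions (O − E)²/E:
  (61 − 46.3739)²/46.3739 = 4.6130
  (52 − 103.4084)²/103.4084 = 25.5571
  (212 − 164.7072)²/164.7072 = 13.5793
  (30 − 40.5105)²/40.5105 = 2.7270
  (26 − 40.6261)²/40.6261 = 5.2656
  (142 − 90.5916)²/90.5916 = 29.1729
  (97 − 144.2928)²/144.2928 = 15.5005
  (46 − 35.4895)²/35.4895 = 3.1128
χ² = 4.6130 + 25.5571 + 13.5793 + 2.7270 + 5.2656 + 29.1729 + 15.5005 + 3.1128 = 99.528

99.528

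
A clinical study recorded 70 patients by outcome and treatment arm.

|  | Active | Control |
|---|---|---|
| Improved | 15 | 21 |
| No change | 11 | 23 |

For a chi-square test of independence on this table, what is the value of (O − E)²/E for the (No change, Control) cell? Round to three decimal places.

Row total (No change) = 34; column total (Control) = 44; N = 70.
Expected count E = 34 × 44 / 70 = 21.3714.
Contribution = (O − E)²/E = (23 − 21.3714)² / 21.3714 = 0.124.

0.124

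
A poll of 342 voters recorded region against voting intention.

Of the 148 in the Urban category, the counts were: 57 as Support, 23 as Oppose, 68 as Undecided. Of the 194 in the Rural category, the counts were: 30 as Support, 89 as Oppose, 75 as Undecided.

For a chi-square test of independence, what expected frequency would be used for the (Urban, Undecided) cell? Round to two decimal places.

Row total (Urban) = 148; column total (Undecided) = 143; grand total N = 342.
Expected count = (row total × column total) / N = 148 × 143 / 342 = 61.88.

61.88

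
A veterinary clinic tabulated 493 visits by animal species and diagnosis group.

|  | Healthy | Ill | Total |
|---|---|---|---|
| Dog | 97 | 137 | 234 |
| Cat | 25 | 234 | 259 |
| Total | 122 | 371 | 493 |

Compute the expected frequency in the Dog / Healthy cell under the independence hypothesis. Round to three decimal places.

Row total (Dog) = 234; column total (Healthy) = 122; grand total N = 493.
Expected count = (row total × column total) / N = 234 × 122 / 493 = 57.907.

57.907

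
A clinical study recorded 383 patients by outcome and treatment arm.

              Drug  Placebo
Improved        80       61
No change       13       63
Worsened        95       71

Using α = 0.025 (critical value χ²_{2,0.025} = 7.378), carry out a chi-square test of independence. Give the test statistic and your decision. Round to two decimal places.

38.81; reject H₀

Row totals: 141, 76, 166. Column totals: 188, 195. Grand total N = 383.
Expected counts (row total × column total / N):
  Improved, Drug: 141×188/383 = 69.211
  Improved, Placebo: 141×195/383 = 71.789
  No change, Drug: 76×188/383 = 37.305
  No change, Placebo: 76×195/383 = 38.695
  Worsened, Drug: 166×188/383 = 81.483
  Worsened, Placebo: 166×195/383 = 84.517
Contributions (O − E)²/E:
  (80 − 69.211)²/69.211 = 1.6819
  (61 − 71.789)²/71.789 = 1.6215
  (13 − 37.305)²/37.305 = 15.8352
  (63 − 38.695)²/38.695 = 15.2664
  (95 − 81.483)²/81.483 = 2.2423
  (71 − 84.517)²/84.517 = 2.1618
χ² = 1.6819 + 1.6215 + 15.8352 + 15.2664 + 2.2423 + 2.1618 = 38.81
df = (3−1)(2−1) = 2. Since 38.81 > 7.378, reject the null hypothesis of independence at α = 0.025.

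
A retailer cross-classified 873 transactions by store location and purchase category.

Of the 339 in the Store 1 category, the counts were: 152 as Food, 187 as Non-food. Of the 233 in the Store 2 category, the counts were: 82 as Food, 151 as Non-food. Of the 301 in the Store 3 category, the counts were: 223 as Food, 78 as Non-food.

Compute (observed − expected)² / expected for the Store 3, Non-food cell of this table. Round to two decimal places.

29.85

Row total (Store 3) = 301; column total (Non-food) = 416; N = 873.
Expected count E = 301 × 416 / 873 = 143.4318.
Contribution = (O − E)²/E = (78 − 143.4318)² / 143.4318 = 29.85.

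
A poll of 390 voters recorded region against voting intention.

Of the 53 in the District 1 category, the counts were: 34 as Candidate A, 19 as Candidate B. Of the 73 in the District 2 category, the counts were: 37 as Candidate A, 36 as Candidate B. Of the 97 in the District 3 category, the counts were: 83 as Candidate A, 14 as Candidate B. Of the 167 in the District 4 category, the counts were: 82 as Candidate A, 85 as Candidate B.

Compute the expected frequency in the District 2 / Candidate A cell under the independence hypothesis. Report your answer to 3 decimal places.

Row total (District 2) = 73; column total (Candidate A) = 236; grand total N = 390.
Expected count = (row total × column total) / N = 73 × 236 / 390 = 44.174.

44.174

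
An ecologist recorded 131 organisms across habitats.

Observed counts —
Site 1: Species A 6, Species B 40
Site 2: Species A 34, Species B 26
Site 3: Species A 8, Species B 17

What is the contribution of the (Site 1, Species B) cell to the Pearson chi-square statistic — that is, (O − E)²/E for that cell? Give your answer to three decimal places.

Row total (Site 1) = 46; column total (Species B) = 83; N = 131.
Expected count E = 46 × 83 / 131 = 29.1450.
Contribution = (O − E)²/E = (40 − 29.1450)² / 29.1450 = 4.043.

4.043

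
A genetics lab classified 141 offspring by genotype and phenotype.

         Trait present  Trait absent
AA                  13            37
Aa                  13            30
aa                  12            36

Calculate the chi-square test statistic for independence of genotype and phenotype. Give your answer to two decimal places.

Row totals: 50, 43, 48. Column totals: 38, 103. Grand total N = 141.
Expected counts (row total × column total / N):
  AA, Trait present: 50×38/141 = 13.475
  AA, Trait absent: 50×103/141 = 36.525
  Aa, Trait present: 43×38/141 = 11.589
  Aa, Trait absent: 43×103/141 = 31.411
  aa, Trait present: 48×38/141 = 12.936
  aa, Trait absent: 48×103/141 = 35.064
Contributions (O − E)²/E:
  (13 − 13.475)²/13.475 = 0.0167
  (37 − 36.525)²/36.525 = 0.0062
  (13 − 11.589)²/11.589 = 0.1718
  (30 − 31.411)²/31.411 = 0.0634
  (12 − 12.936)²/12.936 = 0.0677
  (36 − 35.064)²/35.064 = 0.0250
χ² = 0.0167 + 0.0062 + 0.1718 + 0.0634 + 0.0677 + 0.0250 = 0.35

0.35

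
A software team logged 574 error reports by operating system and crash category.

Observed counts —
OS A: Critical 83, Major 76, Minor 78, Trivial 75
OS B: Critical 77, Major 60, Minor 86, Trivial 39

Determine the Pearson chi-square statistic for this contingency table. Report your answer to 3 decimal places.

Row totals: 312, 262. Column totals: 160, 136, 164, 114. Grand total N = 574.
Expected counts (row total × column total / N):
  OS A, Critical: 312×160/574 = 86.9686
  OS A, Major: 312×136/574 = 73.9233
  OS A, Minor: 312×164/574 = 89.1429
  OS A, Trivial: 312×114/574 = 61.9652
  OS B, Critical: 262×160/574 = 73.0314
  OS B, Major: 262×136/574 = 62.0767
  OS B, Minor: 262×164/574 = 74.8571
  OS B, Trivial: 262×114/574 = 52.0348
Contributions (O − E)²/E:
  (83 − 86.9686)²/86.9686 = 0.1811
  (76 − 73.9233)²/73.9233 = 0.0583
  (78 − 89.1429)²/89.1429 = 1.3929
  (75 − 61.9652)²/61.9652 = 2.7420
  (77 − 73.0314)²/73.0314 = 0.2157
  (60 − 62.0767)²/62.0767 = 0.0695
  (86 − 74.8571)²/74.8571 = 1.6587
  (39 − 52.0348)²/52.0348 = 3.2652
χ² = 0.1811 + 0.0583 + 1.3929 + 2.7420 + 0.2157 + 0.0695 + 1.6587 + 3.2652 = 9.583

9.583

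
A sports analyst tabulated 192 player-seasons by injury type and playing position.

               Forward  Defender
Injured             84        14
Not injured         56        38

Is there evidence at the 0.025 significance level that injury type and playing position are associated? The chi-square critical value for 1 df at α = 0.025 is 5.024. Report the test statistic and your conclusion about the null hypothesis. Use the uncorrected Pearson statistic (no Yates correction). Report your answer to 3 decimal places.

Row totals: 98, 94. Column totals: 140, 52. Grand total N = 192.
Expected counts (row total × column total / N):
  Injured, Forward: 98×140/192 = 71.45833
  Injured, Defender: 98×52/192 = 26.54167
  Not injured, Forward: 94×140/192 = 68.54167
  Not injured, Defender: 94×52/192 = 25.45833
Contributions (O − E)²/E:
  (84 − 71.45833)²/71.45833 = 2.2012
  (14 − 26.54167)²/26.54167 = 5.9263
  (56 − 68.54167)²/68.54167 = 2.2949
  (38 − 25.45833)²/25.45833 = 6.1785
χ² = 2.2012 + 5.9263 + 2.2949 + 6.1785 = 16.601
df = (2−1)(2−1) = 1. Since 16.601 > 5.024, reject the null hypothesis of independence at α = 0.025.

16.601; reject H₀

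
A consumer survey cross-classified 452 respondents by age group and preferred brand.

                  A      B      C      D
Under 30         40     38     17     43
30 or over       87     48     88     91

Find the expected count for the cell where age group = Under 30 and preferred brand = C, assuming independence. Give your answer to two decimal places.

Row total (Under 30) = 138; column total (C) = 105; grand total N = 452.
Expected count = (row total × column total) / N = 138 × 105 / 452 = 32.06.

32.06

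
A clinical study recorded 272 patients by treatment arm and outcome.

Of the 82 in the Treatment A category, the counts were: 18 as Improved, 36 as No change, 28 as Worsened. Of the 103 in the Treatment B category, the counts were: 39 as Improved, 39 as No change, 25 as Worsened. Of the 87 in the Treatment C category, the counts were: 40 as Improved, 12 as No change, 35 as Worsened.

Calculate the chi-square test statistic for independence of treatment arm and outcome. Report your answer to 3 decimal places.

Row totals: 82, 103, 87. Column totals: 97, 87, 88. Grand total N = 272.
Expected counts (row total × column total / N):
  Treatment A, Improved: 82×97/272 = 29.2426
  Treatment A, No change: 82×87/272 = 26.2279
  Treatment A, Worsened: 82×88/272 = 26.5294
  Treatment B, Improved: 103×97/272 = 36.7316
  Treatment B, No change: 103×87/272 = 32.9449
  Treatment B, Worsened: 103×88/272 = 33.3235
  Treatment C, Improved: 87×97/272 = 31.0257
  Treatment C, No change: 87×87/272 = 27.8272
  Treatment C, Worsened: 87×88/272 = 28.1471
Contributions (O − E)²/E:
  (18 − 29.2426)²/29.2426 = 4.3223
  (36 − 26.2279)²/26.2279 = 3.6409
  (28 − 26.5294)²/26.5294 = 0.0815
  (39 − 36.7316)²/36.7316 = 0.1401
  (39 − 32.9449)²/32.9449 = 1.1129
  (25 − 33.3235)²/33.3235 = 2.0790
  (40 − 31.0257)²/31.0257 = 2.5958
  (12 − 27.8272)²/27.8272 = 9.0020
  (35 − 28.1471)²/28.1471 = 1.6685
χ² = 4.3223 + 3.6409 + 0.0815 + 0.1401 + 1.1129 + 2.0790 + 2.5958 + 9.0020 + 1.6685 = 24.643

24.643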